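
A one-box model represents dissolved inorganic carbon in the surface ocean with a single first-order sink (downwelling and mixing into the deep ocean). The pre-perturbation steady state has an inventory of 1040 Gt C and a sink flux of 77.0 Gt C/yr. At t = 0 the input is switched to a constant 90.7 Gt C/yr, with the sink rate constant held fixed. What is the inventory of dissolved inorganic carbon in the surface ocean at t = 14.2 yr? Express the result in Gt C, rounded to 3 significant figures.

1160 Gt C

The sink rate constant is k = F₀/M₀ = 77.0/1040 = 0.07404 yr⁻¹.
Solving dM/dt = F₁ − kM with M(0) = M₀ gives M(t) = F₁/k + (M₀ − F₁/k)·e^(−kt).
F₁/k = 90.7/0.07404 = 1225.0 Gt C; kt = 0.07404 × 14.2 = 1.051, e^(−kt) = 0.3495.
M(14.2) = 1225.0 + (1040 − 1225.0) × 0.3495 = 1225.0 − 64.67 = 1160.4 Gt C.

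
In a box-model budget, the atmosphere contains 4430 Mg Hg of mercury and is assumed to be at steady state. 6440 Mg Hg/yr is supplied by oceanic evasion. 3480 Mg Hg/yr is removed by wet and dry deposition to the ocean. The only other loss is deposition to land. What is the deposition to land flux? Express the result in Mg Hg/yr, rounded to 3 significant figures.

2960 Mg Hg/yr

At steady state ΣF_in = ΣF_out.
ΣF_in = 6440.0 Mg Hg/yr.
Deposition to land flux = ΣF_in − (3480) = 6440.0 − 3480 = 2960 Mg Hg/yr.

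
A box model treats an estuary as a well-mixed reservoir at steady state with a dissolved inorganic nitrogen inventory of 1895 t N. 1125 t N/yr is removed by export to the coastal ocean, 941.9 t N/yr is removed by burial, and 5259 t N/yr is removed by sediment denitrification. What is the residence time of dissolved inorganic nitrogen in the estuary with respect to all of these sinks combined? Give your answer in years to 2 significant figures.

Total removal flux = 1125 + 941.9 + 5259 = 7325.9 t N/yr.
τ = M / ΣF_out = 1895 / 7325.9 = 0.2587 yr.

0.26 yr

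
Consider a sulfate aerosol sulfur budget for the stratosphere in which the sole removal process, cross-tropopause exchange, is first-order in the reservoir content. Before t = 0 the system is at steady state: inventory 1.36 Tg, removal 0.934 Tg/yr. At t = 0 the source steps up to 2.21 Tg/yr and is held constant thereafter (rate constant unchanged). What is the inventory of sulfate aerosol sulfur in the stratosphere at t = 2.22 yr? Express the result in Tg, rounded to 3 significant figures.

Residence time τ = M₀/F₀ = 1.456 yr. The eventual steady state is M_∞ = M₀·(F₁/F₀) = 1.36 × 2.21/0.934 = 3.2180 Tg.
The anomaly ΔM(t) = M(t) − M_∞ decays as ΔM₀·e^(−t/τ) with ΔM₀ = 1.36 − 3.2180 = −1.858 Tg.
At t = 2.22 yr, e^(−t/τ) = e^(−1.525) = 0.2177, so ΔM = −0.4045 Tg and M = 3.2180 − 0.4045 = 2.8135 Tg.

2.81 Tg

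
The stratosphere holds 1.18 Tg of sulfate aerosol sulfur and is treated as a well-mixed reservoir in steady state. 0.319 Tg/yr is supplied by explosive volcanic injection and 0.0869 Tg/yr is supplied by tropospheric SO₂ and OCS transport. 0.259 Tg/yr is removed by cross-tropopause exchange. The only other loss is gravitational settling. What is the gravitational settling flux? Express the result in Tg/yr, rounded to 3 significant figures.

0.147 Tg/yr

At steady state ΣF_in = ΣF_out.
ΣF_in = 0.319 + 0.0869 = 0.40590 Tg/yr.
Gravitational settling flux = ΣF_in − (0.259) = 0.40590 − 0.2590 = 0.1469 Tg/yr.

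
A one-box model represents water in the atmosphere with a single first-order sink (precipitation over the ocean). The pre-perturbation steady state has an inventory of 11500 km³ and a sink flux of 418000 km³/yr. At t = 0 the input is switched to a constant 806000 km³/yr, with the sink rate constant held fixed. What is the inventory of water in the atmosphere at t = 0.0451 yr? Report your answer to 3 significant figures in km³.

20100 km³

Residence time τ = M₀/F₀ = 0.02751 yr. The eventual steady state is M_∞ = M₀·(F₁/F₀) = 11500 × 806000/418000 = 22175 km³.
The anomaly ΔM(t) = M(t) − M_∞ decays as ΔM₀·e^(−t/τ) with ΔM₀ = 11500 − 22175 = −10670 km³.
At t = 0.0451 yr, e^(−t/τ) = e^(−1.639) = 0.1941, so ΔM = −2072 km³ and M = 22175 − 2072 = 20102 km³.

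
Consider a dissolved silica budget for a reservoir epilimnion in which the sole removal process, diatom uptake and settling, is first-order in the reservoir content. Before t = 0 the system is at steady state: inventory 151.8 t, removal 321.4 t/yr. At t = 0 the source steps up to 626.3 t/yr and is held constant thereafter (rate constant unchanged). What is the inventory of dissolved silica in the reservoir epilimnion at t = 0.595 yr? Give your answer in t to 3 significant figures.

Residence time τ = M₀/F₀ = 0.4723 yr. The eventual steady state is M_∞ = M₀·(F₁/F₀) = 151.8 × 626.3/321.4 = 295.81 t.
The anomaly ΔM(t) = M(t) − M_∞ decays as ΔM₀·e^(−t/τ) with ΔM₀ = 151.8 − 295.81 = −144.0 t.
At t = 0.595 yr, e^(−t/τ) = e^(−1.260) = 0.2837, so ΔM = −40.86 t and M = 295.81 − 40.86 = 254.95 t.

255 t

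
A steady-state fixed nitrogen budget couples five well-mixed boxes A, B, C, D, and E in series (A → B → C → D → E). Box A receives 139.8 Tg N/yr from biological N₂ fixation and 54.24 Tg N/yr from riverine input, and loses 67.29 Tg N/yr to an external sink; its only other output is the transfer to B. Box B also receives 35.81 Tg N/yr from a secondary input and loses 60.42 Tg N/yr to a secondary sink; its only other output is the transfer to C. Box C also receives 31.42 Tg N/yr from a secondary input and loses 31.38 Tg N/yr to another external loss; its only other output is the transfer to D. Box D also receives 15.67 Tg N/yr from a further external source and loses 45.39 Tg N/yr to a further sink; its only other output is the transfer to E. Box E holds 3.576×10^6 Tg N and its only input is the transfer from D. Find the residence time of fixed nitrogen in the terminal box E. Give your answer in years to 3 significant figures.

49400 yr

Box A: F(A→B) = (139.8 + 54.24) − 67.29 = 126.75 Tg N/yr.
Box B: F(B→C) = (126.75 + 35.81) − 60.42 = 102.14 Tg N/yr.
Box C: F(C→D) = (102.14 + 31.42) − 31.38 = 102.18 Tg N/yr.
Box D: F(D→E) = (102.18 + 15.67) − 45.39 = 72.460 Tg N/yr.
Box E throughput = its input = 72.460 Tg N/yr; τ = 3.576×10^6 / 72.460 = 49350 yr.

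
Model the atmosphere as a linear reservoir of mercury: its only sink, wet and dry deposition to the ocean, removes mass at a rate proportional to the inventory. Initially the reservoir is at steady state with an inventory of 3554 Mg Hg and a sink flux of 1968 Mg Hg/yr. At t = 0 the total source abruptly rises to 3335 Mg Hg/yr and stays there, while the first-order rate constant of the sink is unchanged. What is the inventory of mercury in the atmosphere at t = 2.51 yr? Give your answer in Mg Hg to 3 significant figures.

Residence time τ = M₀/F₀ = 1.806 yr. The eventual steady state is M_∞ = M₀·(F₁/F₀) = 3554 × 3335/1968 = 6022.7 Mg Hg.
The anomaly ΔM(t) = M(t) − M_∞ decays as ΔM₀·e^(−t/τ) with ΔM₀ = 3554 − 6022.7 = −2469 Mg Hg.
At t = 2.51 yr, e^(−t/τ) = e^(−1.390) = 0.2491, so ΔM = −614.9 Mg Hg and M = 6022.7 − 614.9 = 5407.7 Mg Hg.

5410 Mg Hg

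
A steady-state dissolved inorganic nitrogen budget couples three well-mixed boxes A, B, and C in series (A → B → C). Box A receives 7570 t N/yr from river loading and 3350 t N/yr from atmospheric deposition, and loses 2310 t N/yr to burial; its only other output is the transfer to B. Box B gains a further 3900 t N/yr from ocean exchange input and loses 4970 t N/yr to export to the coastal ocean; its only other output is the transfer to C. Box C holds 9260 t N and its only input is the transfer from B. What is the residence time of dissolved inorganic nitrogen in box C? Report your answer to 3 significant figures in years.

Box A: F(A→B) = (7570 + 3350) − 2310 = 8610.0 t N/yr.
Box B: F(B→C) = (8610.0 + 3900) − 4970 = 7540.0 t N/yr.
Box C throughput = its input = 7540.0 t N/yr; τ = 9260 / 7540.0 = 1.228 yr.

1.23 yr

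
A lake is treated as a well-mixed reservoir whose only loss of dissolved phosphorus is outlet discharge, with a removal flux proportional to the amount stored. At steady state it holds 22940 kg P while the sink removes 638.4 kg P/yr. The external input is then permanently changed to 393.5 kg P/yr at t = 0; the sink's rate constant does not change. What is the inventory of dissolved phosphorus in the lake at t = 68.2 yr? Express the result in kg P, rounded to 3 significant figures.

The sink rate constant is k = F₀/M₀ = 638.4/22940 = 0.02783 yr⁻¹.
Solving dM/dt = F₁ − kM with M(0) = M₀ gives M(t) = F₁/k + (M₀ − F₁/k)·e^(−kt).
F₁/k = 393.5/0.02783 = 14140 kg P; kt = 0.02783 × 68.2 = 1.898, e^(−kt) = 0.1499.
M(68.2) = 14140 + (22940 − 14140) × 0.1499 = 14140 + 1319 = 15459 kg P.

15500 kg P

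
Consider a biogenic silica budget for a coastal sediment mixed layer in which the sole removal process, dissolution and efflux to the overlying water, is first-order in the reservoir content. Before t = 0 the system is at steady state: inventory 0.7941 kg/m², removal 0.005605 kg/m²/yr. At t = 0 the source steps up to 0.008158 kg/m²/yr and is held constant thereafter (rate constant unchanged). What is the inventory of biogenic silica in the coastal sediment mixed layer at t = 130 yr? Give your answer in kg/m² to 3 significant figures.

1.01 kg/m²

Residence time τ = M₀/F₀ = 141.7 yr. The eventual steady state is M_∞ = M₀·(F₁/F₀) = 0.7941 × 0.008158/0.005605 = 1.1558 kg/m².
The anomaly ΔM(t) = M(t) − M_∞ decays as ΔM₀·e^(−t/τ) with ΔM₀ = 0.7941 − 1.1558 = −0.3617 kg/m².
At t = 130 yr, e^(−t/τ) = e^(−0.9176) = 0.3995, so ΔM = −0.1445 kg/m² and M = 1.1558 − 0.1445 = 1.0113 kg/m².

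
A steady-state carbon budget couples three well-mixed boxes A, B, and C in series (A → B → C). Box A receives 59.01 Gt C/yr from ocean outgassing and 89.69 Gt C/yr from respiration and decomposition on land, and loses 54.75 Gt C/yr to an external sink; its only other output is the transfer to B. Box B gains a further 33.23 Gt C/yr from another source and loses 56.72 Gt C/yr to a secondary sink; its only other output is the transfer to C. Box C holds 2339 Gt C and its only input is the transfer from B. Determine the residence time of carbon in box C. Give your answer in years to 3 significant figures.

33.2 yr

Box A: F(A→B) = (59.01 + 89.69) − 54.75 = 93.950 Gt C/yr.
Box B: F(B→C) = (93.950 + 33.23) − 56.72 = 70.460 Gt C/yr.
Box C throughput = its input = 70.460 Gt C/yr; τ = 2339 / 70.460 = 33.20 yr.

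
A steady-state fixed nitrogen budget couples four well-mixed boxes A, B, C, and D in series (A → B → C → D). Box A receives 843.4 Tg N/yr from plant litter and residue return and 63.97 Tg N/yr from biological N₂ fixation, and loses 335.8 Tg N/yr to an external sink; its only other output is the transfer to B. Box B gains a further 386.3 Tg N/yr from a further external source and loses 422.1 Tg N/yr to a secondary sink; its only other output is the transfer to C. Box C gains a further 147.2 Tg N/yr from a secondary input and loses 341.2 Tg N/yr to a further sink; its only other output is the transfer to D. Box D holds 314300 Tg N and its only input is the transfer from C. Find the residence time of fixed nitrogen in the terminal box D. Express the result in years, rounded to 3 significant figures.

920 yr

Box A: F(A→B) = (843.4 + 63.97) − 335.8 = 571.57 Tg N/yr.
Box B: F(B→C) = (571.57 + 386.3) − 422.1 = 535.77 Tg N/yr.
Box C: F(C→D) = (535.77 + 147.2) − 341.2 = 341.77 Tg N/yr.
Box D throughput = its input = 341.77 Tg N/yr; τ = 314300 / 341.77 = 919.6 yr.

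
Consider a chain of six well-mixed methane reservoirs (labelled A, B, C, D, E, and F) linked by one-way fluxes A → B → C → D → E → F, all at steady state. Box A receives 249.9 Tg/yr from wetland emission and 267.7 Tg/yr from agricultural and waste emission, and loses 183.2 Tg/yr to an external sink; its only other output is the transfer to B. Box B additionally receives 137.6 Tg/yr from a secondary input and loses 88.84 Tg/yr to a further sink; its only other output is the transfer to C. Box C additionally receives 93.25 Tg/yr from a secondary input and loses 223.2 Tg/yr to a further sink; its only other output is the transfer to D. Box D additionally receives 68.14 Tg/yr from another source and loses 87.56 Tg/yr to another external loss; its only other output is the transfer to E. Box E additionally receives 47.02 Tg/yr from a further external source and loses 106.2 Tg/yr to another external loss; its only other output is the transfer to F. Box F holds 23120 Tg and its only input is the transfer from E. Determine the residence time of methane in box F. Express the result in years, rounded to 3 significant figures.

132 yr

Box A: F(A→B) = (249.9 + 267.7) − 183.2 = 334.40 Tg/yr.
Box B: F(B→C) = (334.40 + 137.6) − 88.84 = 383.16 Tg/yr.
Box C: F(C→D) = (383.16 + 93.25) − 223.2 = 253.21 Tg/yr.
Box D: F(D→E) = (253.21 + 68.14) − 87.56 = 233.79 Tg/yr.
Box E: F(E→F) = (233.79 + 47.02) − 106.2 = 174.61 Tg/yr.
Box F throughput = its input = 174.61 Tg/yr; τ = 23120 / 174.61 = 132.4 yr.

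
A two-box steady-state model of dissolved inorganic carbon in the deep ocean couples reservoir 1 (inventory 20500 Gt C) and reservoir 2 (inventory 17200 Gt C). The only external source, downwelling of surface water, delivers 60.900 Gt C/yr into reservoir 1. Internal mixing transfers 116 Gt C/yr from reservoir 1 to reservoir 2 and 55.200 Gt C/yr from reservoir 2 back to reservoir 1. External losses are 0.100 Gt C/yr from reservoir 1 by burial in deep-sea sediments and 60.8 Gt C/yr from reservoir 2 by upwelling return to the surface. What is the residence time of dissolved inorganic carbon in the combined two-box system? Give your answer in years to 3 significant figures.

For the system as a whole, the A↔B exchange is internal and contributes nothing to the throughput; only the external sinks remove mass.
M_total = 20500 + 17200 = 37700 Gt C.
ΣF_external_out = 0.100 + 60.8 = 60.900 Gt C/yr.
τ = M_total / ΣF_ext = 37700 / 60.900 = 619.0 yr.

619 yr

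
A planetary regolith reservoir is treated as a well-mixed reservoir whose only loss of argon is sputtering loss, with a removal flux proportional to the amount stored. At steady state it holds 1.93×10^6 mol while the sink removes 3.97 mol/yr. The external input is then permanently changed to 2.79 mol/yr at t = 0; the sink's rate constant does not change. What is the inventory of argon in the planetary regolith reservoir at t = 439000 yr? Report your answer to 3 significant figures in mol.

Residence time τ = M₀/F₀ = 486100 yr. The eventual steady state is M_∞ = M₀·(F₁/F₀) = 1.93×10^6 × 2.79/3.97 = 1.3563×10^6 mol.
The anomaly ΔM(t) = M(t) − M_∞ decays as ΔM₀·e^(−t/τ) with ΔM₀ = 1.93×10^6 − 1.3563×10^6 = 573700 mol.
At t = 439000 yr, e^(−t/τ) = e^(−0.9030) = 0.4053, so ΔM = 232500 mol and M = 1.3563×10^6 + 232500 = 1.5889×10^6 mol.

1.59×10^6 mol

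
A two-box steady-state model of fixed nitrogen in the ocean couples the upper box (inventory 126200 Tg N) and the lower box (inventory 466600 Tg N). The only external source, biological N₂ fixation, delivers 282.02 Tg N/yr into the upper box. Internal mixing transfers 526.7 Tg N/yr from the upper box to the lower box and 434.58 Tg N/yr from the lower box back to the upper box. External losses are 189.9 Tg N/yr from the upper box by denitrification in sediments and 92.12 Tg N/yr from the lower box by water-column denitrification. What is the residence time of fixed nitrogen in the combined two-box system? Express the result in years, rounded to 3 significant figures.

2100 yr

Treat the two boxes together as one reservoir: the mixing fluxes between them are internal recycling, so τ = ΣM / Σ(external losses).
M_total = 126200 + 466600 = 592800 Tg N.
ΣF_external_out = 189.9 + 92.12 = 282.02 Tg N/yr.
τ = M_total / ΣF_ext = 592800 / 282.02 = 2102 yr.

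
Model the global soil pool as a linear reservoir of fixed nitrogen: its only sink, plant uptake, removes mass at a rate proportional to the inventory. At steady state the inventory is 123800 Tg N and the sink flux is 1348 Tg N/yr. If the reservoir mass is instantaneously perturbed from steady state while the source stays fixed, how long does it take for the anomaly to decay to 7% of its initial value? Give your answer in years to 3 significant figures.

244 yr

For a linear reservoir the anomaly decays as exp(−t/τ) with τ = M/F = 123800/1348 = 91.84 yr.
exp(−t/τ) = 0.07 ⇒ t = −τ ln(0.07) = 91.84 × 2.659 = 244.2 yr.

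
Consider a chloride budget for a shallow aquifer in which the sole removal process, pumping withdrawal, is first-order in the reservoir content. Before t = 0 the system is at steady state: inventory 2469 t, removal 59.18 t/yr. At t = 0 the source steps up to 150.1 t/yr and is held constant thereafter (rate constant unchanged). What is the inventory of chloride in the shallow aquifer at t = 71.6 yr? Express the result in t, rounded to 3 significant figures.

τ = M₀/F₀ = 2469/59.18 = 41.72 yr; rate constant k = 1/τ.
New steady state M_∞ = F₁/k = F₁·τ = 150.1 × 41.72 = 6262.2 t.
M(t) = M_∞ + (M₀ − M_∞)·e^(−t/τ); t/τ = 71.6/41.72 = 1.716, so e^(−t/τ) = 0.1797.
M(t) = 6262.2 − 3793 × 0.1797 = 5580.4 t.

5580 t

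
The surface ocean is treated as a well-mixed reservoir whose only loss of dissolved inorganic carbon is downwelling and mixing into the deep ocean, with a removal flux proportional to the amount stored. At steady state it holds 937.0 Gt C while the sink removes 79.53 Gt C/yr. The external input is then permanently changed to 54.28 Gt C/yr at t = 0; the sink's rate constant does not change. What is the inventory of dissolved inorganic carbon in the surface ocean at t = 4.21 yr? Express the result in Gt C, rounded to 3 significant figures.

848 Gt C

τ = M₀/F₀ = 937.0/79.53 = 11.78 yr; rate constant k = 1/τ.
New steady state M_∞ = F₁/k = F₁·τ = 54.28 × 11.78 = 639.51 Gt C.
M(t) = M_∞ + (M₀ − M_∞)·e^(−t/τ); t/τ = 4.21/11.78 = 0.3573, so e^(−t/τ) = 0.6995.
M(t) = 639.51 + 297.5 × 0.6995 = 847.62 Gt C.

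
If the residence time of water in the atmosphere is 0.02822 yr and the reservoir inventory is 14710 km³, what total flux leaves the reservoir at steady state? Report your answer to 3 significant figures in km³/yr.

521000 km³/yr

F = M / τ = 14710 / 0.02822 = 521300 km³/yr.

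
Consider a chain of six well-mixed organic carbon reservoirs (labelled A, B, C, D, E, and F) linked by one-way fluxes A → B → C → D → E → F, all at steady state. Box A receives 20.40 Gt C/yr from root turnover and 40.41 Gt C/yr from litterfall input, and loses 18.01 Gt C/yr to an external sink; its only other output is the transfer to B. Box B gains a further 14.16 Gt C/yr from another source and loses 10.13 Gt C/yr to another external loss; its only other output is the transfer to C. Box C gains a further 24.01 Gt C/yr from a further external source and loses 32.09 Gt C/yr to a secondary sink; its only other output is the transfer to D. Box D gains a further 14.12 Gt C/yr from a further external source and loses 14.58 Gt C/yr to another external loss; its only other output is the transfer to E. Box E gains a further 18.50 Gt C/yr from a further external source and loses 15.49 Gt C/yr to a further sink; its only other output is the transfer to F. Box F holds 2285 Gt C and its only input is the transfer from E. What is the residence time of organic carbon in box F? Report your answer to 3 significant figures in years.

55.3 yr

Box A: F(A→B) = (20.40 + 40.41) − 18.01 = 42.800 Gt C/yr.
Box B: F(B→C) = (42.800 + 14.16) − 10.13 = 46.830 Gt C/yr.
Box C: F(C→D) = (46.830 + 24.01) − 32.09 = 38.750 Gt C/yr.
Box D: F(D→E) = (38.750 + 14.12) − 14.58 = 38.290 Gt C/yr.
Box E: F(E→F) = (38.290 + 18.50) − 15.49 = 41.300 Gt C/yr.
Box F throughput = its input = 41.300 Gt C/yr; τ = 2285 / 41.300 = 55.33 yr.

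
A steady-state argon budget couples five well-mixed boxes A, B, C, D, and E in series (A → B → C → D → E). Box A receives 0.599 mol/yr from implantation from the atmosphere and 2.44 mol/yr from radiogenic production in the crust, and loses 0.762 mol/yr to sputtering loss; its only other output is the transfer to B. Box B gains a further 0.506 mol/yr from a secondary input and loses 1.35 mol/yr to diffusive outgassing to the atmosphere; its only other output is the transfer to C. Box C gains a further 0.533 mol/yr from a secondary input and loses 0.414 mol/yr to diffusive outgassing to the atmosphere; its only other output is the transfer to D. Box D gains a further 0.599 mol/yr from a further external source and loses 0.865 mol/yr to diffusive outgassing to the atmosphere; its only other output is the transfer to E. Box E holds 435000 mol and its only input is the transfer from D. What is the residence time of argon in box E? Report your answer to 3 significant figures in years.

338000 yr

Box A: F(A→B) = (0.599 + 2.44) − 0.762 = 2.2770 mol/yr.
Box B: F(B→C) = (2.2770 + 0.506) − 1.35 = 1.4330 mol/yr.
Box C: F(C→D) = (1.4330 + 0.533) − 0.414 = 1.5520 mol/yr.
Box D: F(D→E) = (1.5520 + 0.599) − 0.865 = 1.2860 mol/yr.
Box E throughput = its input = 1.2860 mol/yr; τ = 435000 / 1.2860 = 338300 yr.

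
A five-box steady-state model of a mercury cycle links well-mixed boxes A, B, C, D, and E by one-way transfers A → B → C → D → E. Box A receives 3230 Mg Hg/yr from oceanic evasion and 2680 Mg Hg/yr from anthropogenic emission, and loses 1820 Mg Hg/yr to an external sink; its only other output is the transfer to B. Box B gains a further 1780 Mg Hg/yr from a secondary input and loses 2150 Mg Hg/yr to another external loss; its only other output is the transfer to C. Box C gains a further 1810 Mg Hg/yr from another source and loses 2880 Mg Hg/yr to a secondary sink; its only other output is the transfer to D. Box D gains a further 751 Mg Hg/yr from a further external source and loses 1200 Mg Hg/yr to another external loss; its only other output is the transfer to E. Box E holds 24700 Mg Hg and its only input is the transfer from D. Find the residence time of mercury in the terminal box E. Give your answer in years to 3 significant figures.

Box A: F(A→B) = (3230 + 2680) − 1820 = 4090.0 Mg Hg/yr.
Box B: F(B→C) = (4090.0 + 1780) − 2150 = 3720.0 Mg Hg/yr.
Box C: F(C→D) = (3720.0 + 1810) − 2880 = 2650.0 Mg Hg/yr.
Box D: F(D→E) = (2650.0 + 751) − 1200 = 2201.0 Mg Hg/yr.
Box E throughput = its input = 2201.0 Mg Hg/yr; τ = 24700 / 2201.0 = 11.22 yr.

11.2 yr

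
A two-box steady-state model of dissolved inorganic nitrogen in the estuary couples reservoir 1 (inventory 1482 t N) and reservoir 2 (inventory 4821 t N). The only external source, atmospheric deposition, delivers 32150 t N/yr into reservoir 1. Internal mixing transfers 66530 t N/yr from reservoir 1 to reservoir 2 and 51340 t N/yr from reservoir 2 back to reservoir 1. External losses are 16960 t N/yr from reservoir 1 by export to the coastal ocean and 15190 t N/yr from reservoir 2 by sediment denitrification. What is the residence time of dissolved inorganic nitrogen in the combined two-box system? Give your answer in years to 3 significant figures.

0.196 yr

For the system as a whole, the A↔B exchange is internal and contributes nothing to the throughput; only the external sinks remove mass.
M_total = 1482 + 4821 = 6303.0 t N.
ΣF_external_out = 16960 + 15190 = 32150 t N/yr.
τ = M_total / ΣF_ext = 6303.0 / 32150 = 0.1960 yr.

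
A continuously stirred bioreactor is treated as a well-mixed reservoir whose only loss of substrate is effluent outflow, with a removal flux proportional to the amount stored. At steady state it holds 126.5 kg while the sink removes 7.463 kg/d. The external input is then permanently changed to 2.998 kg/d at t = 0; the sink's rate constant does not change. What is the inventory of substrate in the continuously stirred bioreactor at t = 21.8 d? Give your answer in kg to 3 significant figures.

τ = M₀/F₀ = 126.5/7.463 = 16.95 d; rate constant k = 1/τ.
New steady state M_∞ = F₁/k = F₁·τ = 2.998 × 16.95 = 50.817 kg.
M(t) = M_∞ + (M₀ − M_∞)·e^(−t/τ); t/τ = 21.8/16.95 = 1.286, so e^(−t/τ) = 0.2763.
M(t) = 50.817 + 75.68 × 0.2763 = 71.731 kg.

71.7 kg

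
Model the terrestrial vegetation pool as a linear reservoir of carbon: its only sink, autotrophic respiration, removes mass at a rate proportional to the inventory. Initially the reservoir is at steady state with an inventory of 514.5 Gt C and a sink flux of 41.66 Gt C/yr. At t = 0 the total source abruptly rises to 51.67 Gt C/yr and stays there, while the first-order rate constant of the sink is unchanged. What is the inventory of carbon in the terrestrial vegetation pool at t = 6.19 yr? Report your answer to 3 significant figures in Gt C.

563 Gt C

Residence time τ = M₀/F₀ = 12.35 yr. The eventual steady state is M_∞ = M₀·(F₁/F₀) = 514.5 × 51.67/41.66 = 638.12 Gt C.
The anomaly ΔM(t) = M(t) − M_∞ decays as ΔM₀·e^(−t/τ) with ΔM₀ = 514.5 − 638.12 = −123.6 Gt C.
At t = 6.19 yr, e^(−t/τ) = e^(−0.5012) = 0.6058, so ΔM = −74.89 Gt C and M = 638.12 − 74.89 = 563.23 Gt C.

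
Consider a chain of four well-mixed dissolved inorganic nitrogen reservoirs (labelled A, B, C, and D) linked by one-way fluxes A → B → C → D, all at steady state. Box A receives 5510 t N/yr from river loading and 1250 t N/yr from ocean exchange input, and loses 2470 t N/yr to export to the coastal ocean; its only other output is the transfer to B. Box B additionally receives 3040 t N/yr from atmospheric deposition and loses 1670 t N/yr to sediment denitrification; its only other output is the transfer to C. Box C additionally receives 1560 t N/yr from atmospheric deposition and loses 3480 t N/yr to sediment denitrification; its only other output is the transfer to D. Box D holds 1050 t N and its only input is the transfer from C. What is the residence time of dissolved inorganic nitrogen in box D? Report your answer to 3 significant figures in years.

0.281 yr

Box A: F(A→B) = (5510 + 1250) − 2470 = 4290.0 t N/yr.
Box B: F(B→C) = (4290.0 + 3040) − 1670 = 5660.0 t N/yr.
Box C: F(C→D) = (5660.0 + 1560) − 3480 = 3740.0 t N/yr.
Box D throughput = its input = 3740.0 t N/yr; τ = 1050 / 3740.0 = 0.2807 yr.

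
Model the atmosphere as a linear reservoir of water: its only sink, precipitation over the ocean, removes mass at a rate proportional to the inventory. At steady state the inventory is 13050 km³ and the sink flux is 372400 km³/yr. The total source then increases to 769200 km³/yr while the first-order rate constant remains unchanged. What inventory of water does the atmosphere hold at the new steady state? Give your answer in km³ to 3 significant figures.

27000 km³

Rate constant k = F/M = 372400 / 13050 = 28.54 yr⁻¹.
At the new steady state, source = k·M_new ⇒ M_new = 769200 / 28.54 = 26960 km³.
(Equivalently M_new = M × F_new/F_old = 13050 × 769200/372400.)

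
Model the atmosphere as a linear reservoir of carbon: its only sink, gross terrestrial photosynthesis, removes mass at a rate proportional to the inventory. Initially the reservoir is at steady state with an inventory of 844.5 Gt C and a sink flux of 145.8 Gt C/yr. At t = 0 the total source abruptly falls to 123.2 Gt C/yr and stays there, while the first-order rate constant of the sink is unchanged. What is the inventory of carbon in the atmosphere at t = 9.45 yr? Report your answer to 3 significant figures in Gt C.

τ = M₀/F₀ = 844.5/145.8 = 5.792 yr; rate constant k = 1/τ.
New steady state M_∞ = F₁/k = F₁·τ = 123.2 × 5.792 = 713.60 Gt C.
M(t) = M_∞ + (M₀ − M_∞)·e^(−t/τ); t/τ = 9.45/5.792 = 1.632, so e^(−t/τ) = 0.1956.
M(t) = 713.60 + 130.9 × 0.1956 = 739.21 Gt C.

739 Gt C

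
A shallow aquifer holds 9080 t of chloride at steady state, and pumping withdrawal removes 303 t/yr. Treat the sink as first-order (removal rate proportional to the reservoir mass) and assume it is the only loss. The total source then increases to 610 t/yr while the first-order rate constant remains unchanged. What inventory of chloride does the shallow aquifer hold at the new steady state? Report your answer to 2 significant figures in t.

18000 t

Rate constant k = F/M = 303 / 9080 = 0.03337 yr⁻¹.
At the new steady state, source = k·M_new ⇒ M_new = 610 / 0.03337 = 18280 t.
(Equivalently M_new = M × F_new/F_old = 9080 × 610/303.)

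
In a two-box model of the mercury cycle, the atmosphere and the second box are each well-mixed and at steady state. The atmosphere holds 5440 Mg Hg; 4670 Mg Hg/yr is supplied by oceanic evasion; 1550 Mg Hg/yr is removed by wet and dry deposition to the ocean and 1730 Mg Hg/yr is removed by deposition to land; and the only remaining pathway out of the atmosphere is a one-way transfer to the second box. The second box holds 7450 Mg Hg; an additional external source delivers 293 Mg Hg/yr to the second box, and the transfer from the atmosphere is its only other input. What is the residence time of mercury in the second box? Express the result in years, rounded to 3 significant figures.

4.43 yr

Balance the atmosphere: ΣF_in = 4670.0 Mg Hg/yr.
Transfer to the second box = ΣF_in − (1550 + 1730) = 1390.0 Mg Hg/yr.
Total input to the second box = 1390.0 + 293 = 1683.0 Mg Hg/yr; at steady state this equals its total output.
τ = M / F = 7450 / 1683.0 = 4.427 yr.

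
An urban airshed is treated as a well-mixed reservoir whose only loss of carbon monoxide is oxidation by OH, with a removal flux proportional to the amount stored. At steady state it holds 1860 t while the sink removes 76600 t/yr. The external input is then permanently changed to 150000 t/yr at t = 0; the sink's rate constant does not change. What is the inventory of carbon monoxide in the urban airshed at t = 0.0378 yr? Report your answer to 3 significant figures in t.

3270 t

τ = M₀/F₀ = 1860/76600 = 0.02428 yr; rate constant k = 1/τ.
New steady state M_∞ = F₁/k = F₁·τ = 150000 × 0.02428 = 3642.3 t.
M(t) = M_∞ + (M₀ − M_∞)·e^(−t/τ); t/τ = 0.0378/0.02428 = 1.557, so e^(−t/τ) = 0.2108.
M(t) = 3642.3 − 1782 × 0.2108 = 3266.5 t.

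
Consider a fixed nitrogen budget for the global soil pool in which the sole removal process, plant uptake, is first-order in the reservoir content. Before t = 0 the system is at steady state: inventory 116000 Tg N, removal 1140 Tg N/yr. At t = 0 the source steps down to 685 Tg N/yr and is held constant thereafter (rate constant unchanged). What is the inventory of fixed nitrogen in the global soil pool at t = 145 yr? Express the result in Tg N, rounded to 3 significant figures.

80800 Tg N

Residence time τ = M₀/F₀ = 101.8 yr. The eventual steady state is M_∞ = M₀·(F₁/F₀) = 116000 × 685/1140 = 69702 Tg N.
The anomaly ΔM(t) = M(t) − M_∞ decays as ΔM₀·e^(−t/τ) with ΔM₀ = 116000 − 69702 = 46300 Tg N.
At t = 145 yr, e^(−t/τ) = e^(−1.425) = 0.2405, so ΔM = 11140 Tg N and M = 69702 + 11140 = 80837 Tg N.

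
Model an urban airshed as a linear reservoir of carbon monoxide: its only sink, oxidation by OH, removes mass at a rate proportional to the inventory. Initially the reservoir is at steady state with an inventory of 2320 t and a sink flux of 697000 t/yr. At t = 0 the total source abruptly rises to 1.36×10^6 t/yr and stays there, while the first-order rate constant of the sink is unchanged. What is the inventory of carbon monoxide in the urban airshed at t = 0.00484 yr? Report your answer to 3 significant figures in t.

The sink rate constant is k = F₀/M₀ = 697000/2320 = 300.4 yr⁻¹.
Solving dM/dt = F₁ − kM with M(0) = M₀ gives M(t) = F₁/k + (M₀ − F₁/k)·e^(−kt).
F₁/k = 1.36×10^6/300.4 = 4526.8 t; kt = 300.4 × 0.00484 = 1.454, e^(−kt) = 0.2336.
M(0.00484) = 4526.8 + (2320 − 4526.8) × 0.2336 = 4526.8 − 515.5 = 4011.3 t.

4010 t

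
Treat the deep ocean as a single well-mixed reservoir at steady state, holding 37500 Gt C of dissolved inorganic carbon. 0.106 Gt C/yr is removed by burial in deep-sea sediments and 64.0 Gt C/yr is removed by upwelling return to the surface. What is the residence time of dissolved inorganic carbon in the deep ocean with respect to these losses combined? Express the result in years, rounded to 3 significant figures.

Total removal = 0.1060 + 64.00 = 64.106 Gt C/yr.
τ = M / ΣF_out = 37500 / 64.106 = 585.0 yr.

585 yr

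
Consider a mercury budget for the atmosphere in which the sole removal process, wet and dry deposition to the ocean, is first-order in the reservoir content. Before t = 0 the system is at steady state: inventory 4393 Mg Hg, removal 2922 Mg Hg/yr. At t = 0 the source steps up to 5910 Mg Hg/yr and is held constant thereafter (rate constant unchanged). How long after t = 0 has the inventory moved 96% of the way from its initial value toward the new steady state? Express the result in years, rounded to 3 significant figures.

τ = M₀/F₀ = 4393/2922 = 1.503 yr.
The remaining gap fraction is e^(−t/τ); 96% covered ⇒ e^(−t/τ) = 0.0400.
t = −τ ln(0.0400) = 1.503 × 3.219 = 4.839 yr.

4.84 yr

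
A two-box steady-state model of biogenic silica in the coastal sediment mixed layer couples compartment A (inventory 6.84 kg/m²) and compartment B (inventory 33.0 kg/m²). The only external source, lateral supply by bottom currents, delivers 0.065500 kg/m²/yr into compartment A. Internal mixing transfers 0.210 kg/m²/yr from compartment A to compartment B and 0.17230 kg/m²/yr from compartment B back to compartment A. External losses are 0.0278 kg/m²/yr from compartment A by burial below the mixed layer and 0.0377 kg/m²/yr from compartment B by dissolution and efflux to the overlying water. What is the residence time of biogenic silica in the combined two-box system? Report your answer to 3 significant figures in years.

Treat the two boxes together as one reservoir: the mixing fluxes between them are internal recycling, so τ = ΣM / Σ(external losses).
M_total = 6.84 + 33.0 = 39.840 kg/m².
ΣF_external_out = 0.0278 + 0.0377 = 0.065500 kg/m²/yr.
τ = M_total / ΣF_ext = 39.840 / 0.065500 = 608.2 yr.

608 yr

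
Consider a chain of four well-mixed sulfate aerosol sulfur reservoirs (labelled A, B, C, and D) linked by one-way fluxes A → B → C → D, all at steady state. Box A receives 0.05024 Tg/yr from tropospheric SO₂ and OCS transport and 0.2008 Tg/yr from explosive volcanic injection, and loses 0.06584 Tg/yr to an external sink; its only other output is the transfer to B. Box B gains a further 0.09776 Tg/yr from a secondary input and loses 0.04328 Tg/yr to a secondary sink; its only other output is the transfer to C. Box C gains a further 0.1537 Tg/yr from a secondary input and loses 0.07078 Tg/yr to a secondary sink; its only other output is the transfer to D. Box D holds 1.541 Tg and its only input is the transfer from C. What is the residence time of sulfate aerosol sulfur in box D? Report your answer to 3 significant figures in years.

4.78 yr

Box A: F(A→B) = (0.05024 + 0.2008) − 0.06584 = 0.18520 Tg/yr.
Box B: F(B→C) = (0.18520 + 0.09776) − 0.04328 = 0.23968 Tg/yr.
Box C: F(C→D) = (0.23968 + 0.1537) − 0.07078 = 0.32260 Tg/yr.
Box D throughput = its input = 0.32260 Tg/yr; τ = 1.541 / 0.32260 = 4.777 yr.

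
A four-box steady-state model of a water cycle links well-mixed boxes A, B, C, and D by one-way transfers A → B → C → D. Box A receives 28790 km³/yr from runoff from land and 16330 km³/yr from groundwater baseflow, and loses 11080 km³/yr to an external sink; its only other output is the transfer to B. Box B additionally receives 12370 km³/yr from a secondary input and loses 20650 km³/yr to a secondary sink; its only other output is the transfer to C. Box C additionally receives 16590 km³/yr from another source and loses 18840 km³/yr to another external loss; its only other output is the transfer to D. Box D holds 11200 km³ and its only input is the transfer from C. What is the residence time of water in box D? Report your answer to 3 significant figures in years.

Box A: F(A→B) = (28790 + 16330) − 11080 = 34040 km³/yr.
Box B: F(B→C) = (34040 + 12370) − 20650 = 25760 km³/yr.
Box C: F(C→D) = (25760 + 16590) − 18840 = 23510 km³/yr.
Box D throughput = its input = 23510 km³/yr; τ = 11200 / 23510 = 0.4764 yr.

0.476 yr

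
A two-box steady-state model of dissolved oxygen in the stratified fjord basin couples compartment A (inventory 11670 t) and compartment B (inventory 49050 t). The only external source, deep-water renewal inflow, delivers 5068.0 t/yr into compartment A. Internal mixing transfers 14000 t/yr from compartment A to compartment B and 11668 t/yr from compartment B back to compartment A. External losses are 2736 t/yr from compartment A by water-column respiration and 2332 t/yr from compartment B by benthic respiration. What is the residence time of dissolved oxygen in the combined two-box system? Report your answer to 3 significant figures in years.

12.0 yr

Treat the two boxes together as one reservoir: the mixing fluxes between them are internal recycling, so τ = ΣM / Σ(external losses).
M_total = 11670 + 49050 = 60720 t.
ΣF_external_out = 2736 + 2332 = 5068.0 t/yr.
τ = M_total / ΣF_ext = 60720 / 5068.0 = 11.98 yr.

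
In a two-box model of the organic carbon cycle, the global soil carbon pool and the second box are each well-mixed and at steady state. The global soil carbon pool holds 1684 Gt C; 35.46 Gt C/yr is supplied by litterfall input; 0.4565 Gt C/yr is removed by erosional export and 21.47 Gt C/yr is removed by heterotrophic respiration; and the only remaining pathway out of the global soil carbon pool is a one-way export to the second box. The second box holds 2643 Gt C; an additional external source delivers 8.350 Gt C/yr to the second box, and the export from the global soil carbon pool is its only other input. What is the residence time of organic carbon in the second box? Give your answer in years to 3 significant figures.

Balance the global soil carbon pool: ΣF_in = 35.460 Gt C/yr.
Export to the second box = ΣF_in − (0.4565 + 21.47) = 13.534 Gt C/yr.
Total input to the second box = 13.534 + 8.350 = 21.884 Gt C/yr; at steady state this equals its total output.
τ = M / F = 2643 / 21.884 = 120.8 yr.

121 yr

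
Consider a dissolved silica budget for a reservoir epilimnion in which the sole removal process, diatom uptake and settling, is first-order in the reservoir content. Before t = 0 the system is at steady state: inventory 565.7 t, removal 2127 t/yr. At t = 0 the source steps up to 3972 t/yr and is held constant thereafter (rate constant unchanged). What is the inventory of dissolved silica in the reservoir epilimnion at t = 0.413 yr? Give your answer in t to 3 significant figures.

953 t

Residence time τ = M₀/F₀ = 0.2660 yr. The eventual steady state is M_∞ = M₀·(F₁/F₀) = 565.7 × 3972/2127 = 1056.4 t.
The anomaly ΔM(t) = M(t) − M_∞ decays as ΔM₀·e^(−t/τ) with ΔM₀ = 565.7 − 1056.4 = −490.7 t.
At t = 0.413 yr, e^(−t/τ) = e^(−1.553) = 0.2116, so ΔM = −103.9 t and M = 1056.4 − 103.9 = 952.55 t.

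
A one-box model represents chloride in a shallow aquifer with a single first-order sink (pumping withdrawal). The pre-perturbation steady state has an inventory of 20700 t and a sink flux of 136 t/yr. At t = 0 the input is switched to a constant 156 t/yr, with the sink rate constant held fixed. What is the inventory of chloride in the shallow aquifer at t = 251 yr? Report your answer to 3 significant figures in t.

The sink rate constant is k = F₀/M₀ = 136/20700 = 0.006570 yr⁻¹.
Solving dM/dt = F₁ − kM with M(0) = M₀ gives M(t) = F₁/k + (M₀ − F₁/k)·e^(−kt).
F₁/k = 156/0.006570 = 23744 t; kt = 0.006570 × 251 = 1.649, e^(−kt) = 0.1922.
M(251) = 23744 + (20700 − 23744) × 0.1922 = 23744 − 585.2 = 23159 t.

23200 t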